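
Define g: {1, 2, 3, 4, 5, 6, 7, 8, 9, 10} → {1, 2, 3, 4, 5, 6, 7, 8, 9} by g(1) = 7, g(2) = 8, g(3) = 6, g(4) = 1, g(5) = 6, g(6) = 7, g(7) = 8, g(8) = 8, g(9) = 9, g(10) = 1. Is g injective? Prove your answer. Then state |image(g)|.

5

g(3) = 6 = g(5) with 3 ≠ 5, so g is not injective.
The image of g is {1, 6, 7, 8, 9}, which has 5 elements.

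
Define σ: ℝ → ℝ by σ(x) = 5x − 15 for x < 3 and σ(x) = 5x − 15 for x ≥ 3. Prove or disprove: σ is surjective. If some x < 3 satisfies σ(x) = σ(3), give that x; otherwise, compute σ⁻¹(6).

21/5

Both pieces are strictly increasing (slopes 5 and 5), so each is injective on its own interval.
The left piece maps (−∞, 3) onto (−∞, 0); the right piece maps [3, ∞) onto [0, ∞).
These images together cover ℝ, so σ is surjective.
Because the two images are disjoint, no x < 3 has σ(x) = σ(3), so we compute σ⁻¹(6): 6 lies in [0, ∞), so solve 5x − 15 = 6: x = (6 + 15)/5 = 21/5.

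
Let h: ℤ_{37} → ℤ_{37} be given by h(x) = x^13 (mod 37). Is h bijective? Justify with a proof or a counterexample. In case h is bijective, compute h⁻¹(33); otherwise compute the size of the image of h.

Since 37 is prime, the nonzero elements of ℤ_{37} form a cyclic group of order 36.
As gcd(13, 36) = 1, raising to the 13th power is a bijection on this group: if u^13 ≡ v^13 then (uv^{−1})^13 = 1, and the only element of order dividing gcd(13, 36) = 1 is 1, so u = v.
With h(0) = 0 this makes h injective on all of ℤ_{37}, hence bijective (finite equal-size domain and codomain). In particular h is bijective.
Since h is bijective, we find the preimage of 33. The inverse of x ↦ x^13 on (ℤ_{37})^× is x ↦ x^25, because 13·25 = 325 = 9·36 + 1 ≡ 1 (mod 36) and x^{36} = 1 for x ≠ 0 (Fermat). So h⁻¹(33) = 33^25 mod 37.
Repeated squaring mod 37: 33^1 ≡ 33, 33^2 ≡ 33² = 1089 ≡ 16, 33^4 ≡ 16² = 256 ≡ 34, 33^8 ≡ 34² = 1156 ≡ 9, 33^16 ≡ 9² = 81 ≡ 7. Since 25 = 16 + 8 + 1, 33^25 ≡ 7·9·33: 7·9 = 63 ≡ 26, then 26·33 = 858 ≡ 7. So 33^25 ≡ 7 (mod 37).
Hence h⁻¹(33) = 7.

7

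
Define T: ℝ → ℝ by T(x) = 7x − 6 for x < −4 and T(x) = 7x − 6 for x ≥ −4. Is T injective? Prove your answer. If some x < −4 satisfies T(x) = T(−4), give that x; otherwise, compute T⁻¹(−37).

Both pieces are strictly increasing (slopes 7 and 7), so each is injective on its own interval.
The left piece maps (−∞, −4) onto (−∞, −34); the right piece maps [−4, ∞) onto [−34, ∞).
These images are disjoint, so no value is attained by both pieces. Hence T is injective.
Because the two images are disjoint, no x < −4 has T(x) = T(−4), so we compute T⁻¹(−37): −37 lies in (−∞, −34), so solve 7x − 6 = −37: x = (−37 + 6)/7 = −31/7.

-31/7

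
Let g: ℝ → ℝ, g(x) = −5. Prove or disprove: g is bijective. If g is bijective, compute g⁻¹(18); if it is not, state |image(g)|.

1

g(0) = −5 = g(1) with 0 ≠ 1, so g is not injective, hence not bijective.
Since g is not bijective, we state |image(g)|: the image of g is {−5}, which has 1 element.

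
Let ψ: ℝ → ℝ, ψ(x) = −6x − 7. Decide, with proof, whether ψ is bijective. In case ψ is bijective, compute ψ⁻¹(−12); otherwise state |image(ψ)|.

5/6

Suppose ψ(x_1) = ψ(x_2). Then −6x_1 − 7 = −6x_2 − 7, hence −6x_1 = −6x_2, thus x_1 = x_2.
For any y ∈ ℝ, x = (y + 7)/(−6) satisfies ψ(x) = y.
Therefore ψ is bijective.
Since ψ is bijective, we compute ψ⁻¹(−12) = (−12 + 7)/(−6) = 5/6.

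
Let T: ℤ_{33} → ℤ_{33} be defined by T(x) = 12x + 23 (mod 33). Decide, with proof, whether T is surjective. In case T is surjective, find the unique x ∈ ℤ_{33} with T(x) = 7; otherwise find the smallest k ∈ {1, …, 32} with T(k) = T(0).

By definition, surjectivity means every element of the codomain has a preimage under T.
Since gcd(12, 33) = 3, we have 12x ≡ 0 (mod 3) for all x, so T(x) ≡ 2 (mod 3).
But 0 ≢ 2 (mod 3), so 0 ∈ ℤ_{33} has no preimage. So T is not surjective.
Since T is not surjective, we find the least positive k with T(k) = T(0): this means 12k ≡ 0 (mod 33), i.e. 33 ∣ 12k. Since gcd(12, 33) = 3, dividing through by 3 this holds exactly when 11 ∣ 4k, and as gcd(4, 11) = 1, exactly when 11 ∣ k.
The smallest positive such k is 11.

11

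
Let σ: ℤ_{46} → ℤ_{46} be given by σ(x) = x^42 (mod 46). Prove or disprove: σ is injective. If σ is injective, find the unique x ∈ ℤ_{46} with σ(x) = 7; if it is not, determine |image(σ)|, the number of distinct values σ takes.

24

σ(22): Repeated squaring mod 46: 22^1 ≡ 22, 22^2 ≡ 22² = 484 ≡ 24, 22^4 ≡ 24² = 576 ≡ 24, 22^8 ≡ 24² = 576 ≡ 24, 22^16 ≡ 24² = 576 ≡ 24, 22^32 ≡ 24² = 576 ≡ 24. Since 42 = 32 + 8 + 2, 22^42 ≡ 24·24·24: 24·24 = 576 ≡ 24, then 24·24 = 576 ≡ 24. So 22^42 ≡ 24 (mod 46).
σ(24): Repeated squaring mod 46: 24^1 ≡ 24, 24^2 ≡ 24² = 576 ≡ 24, 24^4 ≡ 24² = 576 ≡ 24, 24^8 ≡ 24² = 576 ≡ 24, 24^16 ≡ 24² = 576 ≡ 24, 24^32 ≡ 24² = 576 ≡ 24. Since 42 = 32 + 8 + 2, 24^42 ≡ 24·24·24: 24·24 = 576 ≡ 24, then 24·24 = 576 ≡ 24. So 24^42 ≡ 24 (mod 46).
So σ(22) = σ(24) = 24 while 22 ≠ 24, hence σ is not injective.
Since σ is not injective, we determine |image(σ)|. Computing x^42 mod 46 for each x (by repeated squaring, reducing mod 46 at every step), the values σ(0), σ(1), …, σ(45) are: 0, 1, 6, 41, 36, 35, 16, 31, 32, 25, 26, 27, 4, 3, 2, 9, 8, 39, 12, 13, 18, 29, 24, 23, 24, 29, 18, 13, 12, 39, 8, 9, 2, 3, 4, 27, 26, 25, 32, 31, 16, 35, 36, 41, 6, 1.
The distinct values are {0, 1, 2, 3, 4, 6, 8, 9, 12, 13, 16, 18, 23, 24, 25, 26, 27, 29, 31, 32, 35, 36, 39, 41}; there are 24 of them.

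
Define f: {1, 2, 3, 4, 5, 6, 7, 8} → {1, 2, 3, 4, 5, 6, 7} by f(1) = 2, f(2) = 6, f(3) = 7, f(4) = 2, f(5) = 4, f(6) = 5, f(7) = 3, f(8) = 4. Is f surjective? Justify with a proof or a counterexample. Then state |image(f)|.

6

No element maps to 1, so f is not surjective.
The image of f is {2, 3, 4, 5, 6, 7}, which has 6 elements.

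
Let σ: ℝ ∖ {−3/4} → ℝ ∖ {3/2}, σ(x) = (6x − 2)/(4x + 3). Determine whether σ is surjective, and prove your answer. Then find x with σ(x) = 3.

For any y ≠ 3/2, solving y(4x + 3) = 6x − 2 for x gives a well-defined x ≠ −3/4. So σ is surjective.
Solving σ(x) = 3: cross-multiplying gives 6x − 2 = 3(4x + 3), which rearranges to −6x = 11, so x = −11/6.

-11/6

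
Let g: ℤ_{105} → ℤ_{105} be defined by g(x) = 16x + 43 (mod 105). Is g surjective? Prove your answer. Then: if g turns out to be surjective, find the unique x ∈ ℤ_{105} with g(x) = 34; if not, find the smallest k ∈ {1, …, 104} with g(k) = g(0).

By definition, surjectivity means every element of the codomain has a preimage under g.
Since gcd(16, 105) = 1, 16 is invertible modulo 105. Euclid's algorithm: 105 = 6·16 + 9, 16 = 1·9 + 7, 9 = 1·7 + 2, 7 = 3·2 + 1; back-substituting gives 1 = 46·16 − 7·105, so 16⁻¹ ≡ 46 (mod 105).
For any y ∈ ℤ_{105}, x = 46(y − 43) mod 105 satisfies g(x) = 16·46(y − 43) + 43 ≡ y (since 16·46 ≡ 1 mod 105). So every y has a preimage.
Therefore g is surjective.
Since g is surjective, we compute g⁻¹(34): solve 16x + 43 ≡ 34 (mod 105), i.e. 16x ≡ 96 (mod 105).
Multiplying by 16⁻¹ = 46 gives x ≡ 46·96 = 4416 = 42·105 + 6 ≡ 6 (mod 105).
Check: g(6) = 16·6 + 43 = 139 = 1·105 + 34 ≡ 34 (mod 105).

6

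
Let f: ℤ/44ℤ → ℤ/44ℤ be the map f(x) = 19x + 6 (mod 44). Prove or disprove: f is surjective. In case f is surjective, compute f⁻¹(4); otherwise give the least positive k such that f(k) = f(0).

By definition, f is surjective if every y in the codomain equals f(x) for some x in the domain.
Since gcd(19, 44) = 1, 19 is invertible modulo 44. Euclid's algorithm: 44 = 2·19 + 6, 19 = 3·6 + 1; back-substituting gives 1 = 7·19 − 3·44, so 19⁻¹ ≡ 7 (mod 44).
For any y ∈ ℤ/44ℤ, x = 7(y − 6) mod 44 satisfies f(x) = 19·7(y − 6) + 6 ≡ y (since 19·7 ≡ 1 mod 44). So every y has a preimage.
Thus f is surjective.
Since f is surjective, we compute f⁻¹(4): solve 19x + 6 ≡ 4 (mod 44), i.e. 19x ≡ 42 (mod 44).
Multiplying by 19⁻¹ = 7 gives x ≡ 7·42 = 294 = 6·44 + 30 ≡ 30 (mod 44).
Check: f(30) = 19·30 + 6 = 576 = 13·44 + 4 ≡ 4 (mod 44).

30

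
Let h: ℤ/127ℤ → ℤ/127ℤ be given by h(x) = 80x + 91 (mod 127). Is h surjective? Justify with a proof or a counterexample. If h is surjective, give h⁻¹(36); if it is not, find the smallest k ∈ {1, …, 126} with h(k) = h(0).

Since gcd(80, 127) = 1, 80 is invertible modulo 127. Euclid's algorithm: 127 = 1·80 + 47, 80 = 1·47 + 33, 47 = 1·33 + 14, 33 = 2·14 + 5, 14 = 2·5 + 4, 5 = 1·4 + 1; back-substituting gives 1 = 27·80 − 17·127, so 80⁻¹ ≡ 27 (mod 127).
Then y ↦ 27(y − 91) is a two-sided inverse to h, so every y ∈ ℤ/127ℤ has a preimage.
So h is surjective.
Since h is surjective, we find h⁻¹(36): we need 80x ≡ 36 − 91 ≡ 72 (mod 127). Using 80⁻¹ = 27: x ≡ 27·72 = 1944 = 15·127 + 39, so x = 39.
Check: h(39) = 80·39 + 91 = 3211 = 25·127 + 36 ≡ 36 (mod 127).

39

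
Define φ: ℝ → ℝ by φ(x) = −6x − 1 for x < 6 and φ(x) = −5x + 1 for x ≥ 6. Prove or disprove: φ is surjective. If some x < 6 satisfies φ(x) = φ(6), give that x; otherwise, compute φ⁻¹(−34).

Both pieces are strictly decreasing (slopes −6 and −5), so each is injective on its own interval.
The left piece maps (−∞, 6) onto (−37, ∞); the right piece maps [6, ∞) onto (−∞, −29].
The union (−37, ∞) ∪ (−∞, −29] covers ℝ, so φ is surjective.
For the follow-up: the images overlap, so an x < 6 with φ(x) = φ(6) exists. φ(6) = −29; solving −6x − 1 = −29 for x < 6 gives x = (−29 + 1)/(−6) = 14/3.

14/3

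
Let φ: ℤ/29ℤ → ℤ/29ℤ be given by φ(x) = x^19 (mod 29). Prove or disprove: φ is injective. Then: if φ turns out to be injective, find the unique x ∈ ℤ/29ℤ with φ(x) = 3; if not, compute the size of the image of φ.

Since 29 is prime, the nonzero elements of ℤ/29ℤ form a cyclic group of order 28.
As gcd(19, 28) = 1, raising to the 19th power is a bijection on this group: if u^19 ≡ v^19 then (uv^{−1})^19 = 1, and the only element of order dividing gcd(19, 28) = 1 is 1, so u = v.
With φ(0) = 0 this makes φ injective on all of ℤ/29ℤ, hence bijective (finite equal-size domain and codomain). In particular φ is injective.
Since φ is injective, we find the preimage of 3. The inverse of x ↦ x^19 on (ℤ/29ℤ)^× is x ↦ x^3, because 19·3 = 57 = 2·28 + 1 ≡ 1 (mod 28) and x^{28} = 1 for x ≠ 0 (Fermat). So φ⁻¹(3) = 3^3 mod 29.
Repeated squaring mod 29: 3^1 ≡ 3, 3^2 ≡ 3² = 9. Since 3 = 2 + 1, 3^3 ≡ 9·3: 9·3 = 27. So 3^3 ≡ 27 (mod 29).
Hence φ⁻¹(3) = 27.

27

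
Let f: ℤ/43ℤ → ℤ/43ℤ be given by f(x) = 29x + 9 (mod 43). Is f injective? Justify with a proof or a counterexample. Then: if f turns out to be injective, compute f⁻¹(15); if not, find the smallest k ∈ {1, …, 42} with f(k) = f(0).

18

If f(u) = f(v), then 29u ≡ 29v (mod 43). Because gcd(29, 43) = 1, we may cancel 29 to get u ≡ v (mod 43).
Therefore f is injective.
We now compute 29⁻¹ mod 43 explicitly. Euclid's algorithm: 43 = 1·29 + 14, 29 = 2·14 + 1; back-substituting gives 1 = 3·29 − 2·43, so 29⁻¹ ≡ 3 (mod 43).
Since f is injective, we compute f⁻¹(15): solve 29x + 9 ≡ 15 (mod 43), i.e. 29x ≡ 6 (mod 43).
Multiplying by 29⁻¹ = 3 gives x ≡ 3·6 = 18 ≡ 18 (mod 43).
Check: f(18) = 29·18 + 9 = 531 = 12·43 + 15 ≡ 15 (mod 43).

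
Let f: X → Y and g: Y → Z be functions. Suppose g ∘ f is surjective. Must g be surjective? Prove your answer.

surjective

Let c ∈ Z. Since g ∘ f is surjective, some a ∈ X has g(f(a)) = c. Then b = f(a) ∈ Y satisfies g(b) = c. So g is surjective.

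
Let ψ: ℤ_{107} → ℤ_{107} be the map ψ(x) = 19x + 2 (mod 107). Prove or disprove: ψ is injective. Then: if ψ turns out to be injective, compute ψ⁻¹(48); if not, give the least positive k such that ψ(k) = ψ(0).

If ψ(u) = ψ(v), then 19u ≡ 19v (mod 107). Because gcd(19, 107) = 1, we may cancel 19 to get u ≡ v (mod 107).
Thus ψ is injective.
We now compute 19⁻¹ mod 107 explicitly. Euclid's algorithm: 107 = 5·19 + 12, 19 = 1·12 + 7, 12 = 1·7 + 5, 7 = 1·5 + 2, 5 = 2·2 + 1; back-substituting gives 1 = 62·19 − 11·107, so 19⁻¹ ≡ 62 (mod 107).
Since ψ is injective, we compute ψ⁻¹(48): solve 19x + 2 ≡ 48 (mod 107), i.e. 19x ≡ 46 (mod 107).
Multiplying by 19⁻¹ = 62 gives x ≡ 62·46 = 2852 = 26·107 + 70 ≡ 70 (mod 107).
Check: ψ(70) = 19·70 + 2 = 1332 = 12·107 + 48 ≡ 48 (mod 107).

70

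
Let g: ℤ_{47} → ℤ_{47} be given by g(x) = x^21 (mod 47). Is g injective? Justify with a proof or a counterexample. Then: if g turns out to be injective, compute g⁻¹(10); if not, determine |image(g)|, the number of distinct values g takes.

22

Since 47 is prime, the nonzero elements of ℤ_{47} form a cyclic group of order 46.
As gcd(21, 46) = 1, raising to the 21st power is a bijection on this group: if x_1^21 ≡ x_2^21 then (x_1x_2^{−1})^21 = 1, and the only element of order dividing gcd(21, 46) = 1 is 1, so x_1 = x_2.
With g(0) = 0 this makes g injective on all of ℤ_{47}, hence bijective (finite equal-size domain and codomain). In particular g is injective.
Since g is injective, we find the preimage of 10. The inverse of x ↦ x^21 on (ℤ_{47})^× is x ↦ x^11, because 21·11 = 231 = 5·46 + 1 ≡ 1 (mod 46) and x^{46} = 1 for x ≠ 0 (Fermat). So g⁻¹(10) = 10^11 mod 47.
Repeated squaring mod 47: 10^1 ≡ 10, 10^2 ≡ 10² = 100 ≡ 6, 10^4 ≡ 6² = 36, 10^8 ≡ 36² = 1296 ≡ 27. Since 11 = 8 + 2 + 1, 10^11 ≡ 27·6·10: 27·6 = 162 ≡ 21, then 21·10 = 210 ≡ 22. So 10^11 ≡ 22 (mod 47).
Hence g⁻¹(10) = 22.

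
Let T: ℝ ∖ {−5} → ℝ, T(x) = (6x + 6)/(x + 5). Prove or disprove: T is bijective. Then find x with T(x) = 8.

If T(x) = 6, cross-multiplying gives 1(6x + 6) = 6(x + 5), which simplifies to 6 = 30 — false.  So 6 has no preimage and T is not surjective.
Therefore T is not bijective.
Solving T(x) = 8: cross-multiplying gives 6x + 6 = 8(x + 5), which rearranges to −2x = 34, so x = −17.

-17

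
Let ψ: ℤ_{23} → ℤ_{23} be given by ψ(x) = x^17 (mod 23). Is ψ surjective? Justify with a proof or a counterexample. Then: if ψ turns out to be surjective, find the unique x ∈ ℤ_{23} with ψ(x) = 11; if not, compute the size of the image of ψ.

Since 23 is prime, the nonzero elements of ℤ_{23} form a cyclic group of order 22.
As gcd(17, 22) = 1, raising to the 17th power is a bijection on this group: if x_1^17 ≡ x_2^17 then (x_1x_2^{−1})^17 = 1, and the only element of order dividing gcd(17, 22) = 1 is 1, so x_1 = x_2.
With ψ(0) = 0 this makes ψ injective on all of ℤ_{23}, hence bijective (finite equal-size domain and codomain). In particular ψ is surjective.
Since ψ is surjective, we find the preimage of 11. The inverse of x ↦ x^17 on (ℤ_{23})^× is x ↦ x^13, because 17·13 = 221 = 10·22 + 1 ≡ 1 (mod 22) and x^{22} = 1 for x ≠ 0 (Fermat). So ψ⁻¹(11) = 11^13 mod 23.
Repeated squaring mod 23: 11^1 ≡ 11, 11^2 ≡ 11² = 121 ≡ 6, 11^4 ≡ 6² = 36 ≡ 13, 11^8 ≡ 13² = 169 ≡ 8. Since 13 = 8 + 4 + 1, 11^13 ≡ 8·13·11: 8·13 = 104 ≡ 12, then 12·11 = 132 ≡ 17. So 11^13 ≡ 17 (mod 23).
Hence ψ⁻¹(11) = 17.

17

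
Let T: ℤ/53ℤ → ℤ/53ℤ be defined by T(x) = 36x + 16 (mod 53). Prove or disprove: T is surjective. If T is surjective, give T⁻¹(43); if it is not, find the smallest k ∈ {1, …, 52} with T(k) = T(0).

Recall: surjectivity means every element of the codomain has a preimage under T.
Since gcd(36, 53) = 1, 36 is invertible modulo 53. Euclid's algorithm: 53 = 1·36 + 17, 36 = 2·17 + 2, 17 = 8·2 + 1; back-substituting gives 1 = 28·36 − 19·53, so 36⁻¹ ≡ 28 (mod 53).
For any y ∈ ℤ/53ℤ, x = 28(y − 16) mod 53 satisfies T(x) = 36·28(y − 16) + 16 ≡ y (since 36·28 ≡ 1 mod 53). So every y has a preimage.
Thus T is surjective.
Since T is surjective, we find T⁻¹(43): we need 36x ≡ 43 − 16 ≡ 27 (mod 53). Using 36⁻¹ = 28: x ≡ 28·27 = 756 = 14·53 + 14, so x = 14.
Check: T(14) = 36·14 + 16 = 520 = 9·53 + 43 ≡ 43 (mod 53).

14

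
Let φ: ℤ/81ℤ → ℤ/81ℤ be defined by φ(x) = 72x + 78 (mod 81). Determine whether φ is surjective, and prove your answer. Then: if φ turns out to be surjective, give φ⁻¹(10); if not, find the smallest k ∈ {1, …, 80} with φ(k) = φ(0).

Recall: φ is surjective if every y in the codomain equals φ(x) for some x in the domain.
Since gcd(72, 81) = 9, we have 72x ≡ 0 (mod 9) for all x, so φ(x) ≡ 6 (mod 9).
But 0 ≢ 6 (mod 9), so 0 ∈ ℤ/81ℤ has no preimage. Therefore φ is not surjective.
Since φ is not surjective, we find the least positive k with φ(k) = φ(0): this means 72k ≡ 0 (mod 81), i.e. 81 ∣ 72k. Since gcd(72, 81) = 9, dividing through by 9 this holds exactly when 9 ∣ 8k, and as gcd(8, 9) = 1, exactly when 9 ∣ k.
The smallest positive such k is 9.

9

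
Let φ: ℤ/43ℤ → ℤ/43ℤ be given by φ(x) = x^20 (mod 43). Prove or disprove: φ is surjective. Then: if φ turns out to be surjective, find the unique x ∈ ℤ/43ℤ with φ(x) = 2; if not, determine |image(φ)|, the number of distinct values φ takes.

φ(21): Repeated squaring mod 43: 21^1 ≡ 21, 21^2 ≡ 21² = 441 ≡ 11, 21^4 ≡ 11² = 121 ≡ 35, 21^8 ≡ 35² = 1225 ≡ 21, 21^16 ≡ 21² = 441 ≡ 11. Since 20 = 16 + 4, 21^20 ≡ 11·35: 11·35 = 385 ≡ 41. So 21^20 ≡ 41 (mod 43).
φ(22): Repeated squaring mod 43: 22^1 ≡ 22, 22^2 ≡ 22² = 484 ≡ 11, 22^4 ≡ 11² = 121 ≡ 35, 22^8 ≡ 35² = 1225 ≡ 21, 22^16 ≡ 21² = 441 ≡ 11. Since 20 = 16 + 4, 22^20 ≡ 11·35: 11·35 = 385 ≡ 41. So 22^20 ≡ 41 (mod 43).
So φ(21) = φ(22) = 41 while 21 ≠ 22, thus φ is not injective.
A non-injective map from the 43-element set ℤ/43ℤ to itself takes at most 42 distinct values, so it cannot be surjective. So φ is not surjective.
Since φ is not surjective, we determine |image(φ)|. Computing x^20 mod 43 for each x (by repeated squaring, reducing mod 43 at every step), the values φ(0), φ(1), …, φ(42) are: 0, 1, 21, 14, 11, 17, 36, 6, 16, 24, 13, 4, 25, 10, 40, 23, 35, 38, 31, 9, 15, 41, 41, 15, 9, 31, 38, 35, 23, 40, 10, 25, 4, 13, 24, 16, 6, 36, 17, 11, 14, 21, 1.
The distinct values are {0, 1, 4, 6, 9, 10, 11, 13, 14, 15, 16, 17, 21, 23, 24, 25, 31, 35, 36, 38, 40, 41}; there are 22 of them.

22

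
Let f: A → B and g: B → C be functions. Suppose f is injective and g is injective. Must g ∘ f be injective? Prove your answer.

Suppose (g ∘ f)(x_1) = (g ∘ f)(x_2), i.e. g(f(x_1)) = g(f(x_2)).
Since g is injective, f(x_1) = f(x_2). Since f is injective, x_1 = x_2. Hence g ∘ f is injective.

injective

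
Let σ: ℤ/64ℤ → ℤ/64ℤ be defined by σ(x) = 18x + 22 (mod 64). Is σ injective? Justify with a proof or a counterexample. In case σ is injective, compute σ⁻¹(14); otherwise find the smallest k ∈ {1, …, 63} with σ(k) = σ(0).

32

We have gcd(18, 64) = 2 > 1. Taking s = 0 and t = 32: σ(0) = 22 and σ(32) = 18·32 + 22 = 598 ≡ 22 (mod 64).
So σ(0) = σ(32) while 0 ≠ 32, hence σ is not injective.
Since σ is not injective, we find the least positive k with σ(k) = σ(0): this means 18k ≡ 0 (mod 64), i.e. 64 ∣ 18k. Since gcd(18, 64) = 2, dividing through by 2 this holds exactly when 32 ∣ 9k, and as gcd(9, 32) = 1, exactly when 32 ∣ k.
The smallest positive such k is 32.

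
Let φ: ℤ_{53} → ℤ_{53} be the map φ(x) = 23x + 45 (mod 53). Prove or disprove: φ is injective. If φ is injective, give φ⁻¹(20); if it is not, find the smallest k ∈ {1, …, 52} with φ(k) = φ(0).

45

If φ(x_1) = φ(x_2), then 23x_1 ≡ 23x_2 (mod 53). Because gcd(23, 53) = 1, we may cancel 23 to get x_1 ≡ x_2 (mod 53).
Therefore φ is injective.
We now compute 23⁻¹ mod 53 explicitly. Euclid's algorithm: 53 = 2·23 + 7, 23 = 3·7 + 2, 7 = 3·2 + 1; back-substituting gives 1 = 30·23 − 13·53, so 23⁻¹ ≡ 30 (mod 53).
Since φ is injective, we find φ⁻¹(20): we need 23x ≡ 20 − 45 ≡ 28 (mod 53). Using 23⁻¹ = 30: x ≡ 30·28 = 840 = 15·53 + 45, so x = 45.
Check: φ(45) = 23·45 + 45 = 1080 = 20·53 + 20 ≡ 20 (mod 53).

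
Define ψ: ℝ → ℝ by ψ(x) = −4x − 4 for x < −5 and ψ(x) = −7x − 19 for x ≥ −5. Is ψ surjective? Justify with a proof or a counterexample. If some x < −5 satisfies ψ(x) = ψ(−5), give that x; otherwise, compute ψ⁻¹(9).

-4

Both pieces are strictly decreasing (slopes −4 and −7), so each is injective on its own interval.
The left piece maps (−∞, −5) onto (16, ∞); the right piece maps [−5, ∞) onto (−∞, 16].
These images together cover ℝ, so ψ is surjective.
Because the two images are disjoint, no x < −5 has ψ(x) = ψ(−5), so we compute ψ⁻¹(9): 9 lies in (−∞, 16], so solve −7x − 19 = 9: x = (9 + 19)/(−7) = −4.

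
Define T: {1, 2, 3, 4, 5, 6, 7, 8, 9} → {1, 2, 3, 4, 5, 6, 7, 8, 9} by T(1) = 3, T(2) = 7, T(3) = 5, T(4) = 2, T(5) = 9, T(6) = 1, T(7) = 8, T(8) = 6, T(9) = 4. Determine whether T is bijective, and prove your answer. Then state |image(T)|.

The values 3, 7, 5, 2, 9, 1, 8, 6, 4 are a permutation of {1, 2, 3, 4, 5, 6, 7, 8, 9}: each element appears exactly once.
So T is injective and surjective, hence bijective.
The image of T is {1, 2, 3, 4, 5, 6, 7, 8, 9}, which has 9 elements.

9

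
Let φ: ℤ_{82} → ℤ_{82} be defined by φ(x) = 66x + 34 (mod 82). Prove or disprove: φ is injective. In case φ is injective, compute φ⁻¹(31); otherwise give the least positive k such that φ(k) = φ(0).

41

We have gcd(66, 82) = 2 > 1. Taking a = 0 and b = 41: φ(0) = 34 and φ(41) = 66·41 + 34 = 2740 ≡ 34 (mod 82).
So φ(0) = φ(41) while 0 ≠ 41, hence φ is not injective.
Since φ is not injective, we find the least positive k with φ(k) = φ(0): this means 66k ≡ 0 (mod 82), i.e. 82 ∣ 66k. Since gcd(66, 82) = 2, dividing through by 2 this holds exactly when 41 ∣ 33k, and as gcd(33, 41) = 1, exactly when 41 ∣ k.
The smallest positive such k is 41.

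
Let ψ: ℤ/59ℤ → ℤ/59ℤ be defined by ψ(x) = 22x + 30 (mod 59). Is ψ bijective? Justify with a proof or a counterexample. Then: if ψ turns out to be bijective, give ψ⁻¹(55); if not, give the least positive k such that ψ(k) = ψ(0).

By definition, ψ is injective if ψ(x_1) = ψ(x_2) implies x_1 = x_2.
Suppose ψ(x_1) = ψ(x_2) in ℤ/59ℤ. Then 22x_1 + 30 ≡ 22x_2 + 30 (mod 59), thus 22(x_1 − x_2) ≡ 0 (mod 59).
Since gcd(22, 59) = 1, 22 is invertible modulo 59, hence x_1 − x_2 ≡ 0 (mod 59), i.e. x_1 = x_2.
We now compute 22⁻¹ mod 59 explicitly. Euclid's algorithm: 59 = 2·22 + 15, 22 = 1·15 + 7, 15 = 2·7 + 1; back-substituting gives 1 = 51·22 − 19·59, so 22⁻¹ ≡ 51 (mod 59).
Then y ↦ 51(y − 30) is a two-sided inverse to ψ, so every y ∈ ℤ/59ℤ has a preimage.
Hence ψ is bijective.
Since ψ is bijective, we compute ψ⁻¹(55): solve 22x + 30 ≡ 55 (mod 59), i.e. 22x ≡ 25 (mod 59).
Multiplying by 22⁻¹ = 51 gives x ≡ 51·25 = 1275 = 21·59 + 36 ≡ 36 (mod 59).
Check: ψ(36) = 22·36 + 30 = 822 = 13·59 + 55 ≡ 55 (mod 59).

36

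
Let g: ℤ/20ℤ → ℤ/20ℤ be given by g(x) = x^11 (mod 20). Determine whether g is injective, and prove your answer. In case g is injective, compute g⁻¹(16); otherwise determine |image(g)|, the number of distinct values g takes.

15

g(0) = 0^11 = 0.
g(10): Repeated squaring mod 20: 10^1 ≡ 10, 10^2 ≡ 10² = 100 ≡ 0, 10^4 ≡ 0² = 0, 10^8 ≡ 0² = 0. Since 11 = 8 + 2 + 1, 10^11 ≡ 0·0·10: 0·0 = 0, then 0·10 = 0. So 10^11 ≡ 0 (mod 20).
So g(0) = g(10) = 0 while 0 ≠ 10, so g is not injective.
Since g is not injective, we determine |image(g)|. Computing x^11 mod 20 for each x (by repeated squaring, reducing mod 20 at every step), the values g(0), g(1), …, g(19) are: 0, 1, 8, 7, 4, 5, 16, 3, 12, 9, 0, 11, 8, 17, 4, 15, 16, 13, 12, 19.
The distinct values are {0, 1, 3, 4, 5, 7, 8, 9, 11, 12, 13, 15, 16, 17, 19}; there are 15 of them.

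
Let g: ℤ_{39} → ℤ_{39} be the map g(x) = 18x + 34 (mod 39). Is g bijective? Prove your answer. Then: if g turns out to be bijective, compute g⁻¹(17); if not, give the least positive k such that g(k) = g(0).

We have gcd(18, 39) = 3 > 1. Taking x_1 = 0 and x_2 = 13: g(0) = 34 and g(13) = 18·13 + 34 = 268 ≡ 34 (mod 39).
So g(0) = g(13) while 0 ≠ 13, hence g is not injective, hence not bijective.
Since g is not bijective, we find the least positive k with g(k) = g(0): this means 18k ≡ 0 (mod 39), i.e. 39 ∣ 18k. Since gcd(18, 39) = 3, dividing through by 3 this holds exactly when 13 ∣ 6k, and as gcd(6, 13) = 1, exactly when 13 ∣ k.
The smallest positive such k is 13.

13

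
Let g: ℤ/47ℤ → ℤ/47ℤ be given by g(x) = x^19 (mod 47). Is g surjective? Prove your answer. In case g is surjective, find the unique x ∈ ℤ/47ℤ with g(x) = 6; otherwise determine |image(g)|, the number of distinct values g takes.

25

Since 47 is prime, the nonzero elements of ℤ/47ℤ form a cyclic group of order 46.
As gcd(19, 46) = 1, raising to the 19th power is a bijection on this group: if x_1^19 ≡ x_2^19 then (x_1x_2^{−1})^19 = 1, and the only element of order dividing gcd(19, 46) = 1 is 1, so x_1 = x_2.
With g(0) = 0 this makes g injective on all of ℤ/47ℤ, hence bijective (finite equal-size domain and codomain). In particular g is surjective.
Since g is surjective, we find the preimage of 6. The inverse of x ↦ x^19 on (ℤ/47ℤ)^× is x ↦ x^17, because 19·17 = 323 = 7·46 + 1 ≡ 1 (mod 46) and x^{46} = 1 for x ≠ 0 (Fermat). So g⁻¹(6) = 6^17 mod 47.
Repeated squaring mod 47: 6^1 ≡ 6, 6^2 ≡ 6² = 36, 6^4 ≡ 36² = 1296 ≡ 27, 6^8 ≡ 27² = 729 ≡ 24, 6^16 ≡ 24² = 576 ≡ 12. Since 17 = 16 + 1, 6^17 ≡ 12·6: 12·6 = 72 ≡ 25. So 6^17 ≡ 25 (mod 47).
Hence g⁻¹(6) = 25.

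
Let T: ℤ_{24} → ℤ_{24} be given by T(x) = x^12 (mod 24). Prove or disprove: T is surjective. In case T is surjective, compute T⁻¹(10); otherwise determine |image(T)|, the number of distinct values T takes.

T(2): Repeated squaring mod 24: 2^1 ≡ 2, 2^2 ≡ 2² = 4, 2^4 ≡ 4² = 16, 2^8 ≡ 16² = 256 ≡ 16. Since 12 = 8 + 4, 2^12 ≡ 16·16: 16·16 = 256 ≡ 16. So 2^12 ≡ 16 (mod 24).
T(4): Repeated squaring mod 24: 4^1 ≡ 4, 4^2 ≡ 4² = 16, 4^4 ≡ 16² = 256 ≡ 16, 4^8 ≡ 16² = 256 ≡ 16. Since 12 = 8 + 4, 4^12 ≡ 16·16: 16·16 = 256 ≡ 16. So 4^12 ≡ 16 (mod 24).
So T(2) = T(4) = 16 while 2 ≠ 4, thus T is not injective.
A non-injective map from the 24-element set ℤ_{24} to itself takes at most 23 distinct values, so it cannot be surjective. Therefore T is not surjective.
Since T is not surjective, we determine |image(T)|. Computing x^12 mod 24 for each x (by repeated squaring, reducing mod 24 at every step), the values T(0), T(1), …, T(23) are: 0, 1, 16, 9, 16, 1, 0, 1, 16, 9, 16, 1, 0, 1, 16, 9, 16, 1, 0, 1, 16, 9, 16, 1.
The distinct values are {0, 1, 9, 16}; there are 4 of them.

4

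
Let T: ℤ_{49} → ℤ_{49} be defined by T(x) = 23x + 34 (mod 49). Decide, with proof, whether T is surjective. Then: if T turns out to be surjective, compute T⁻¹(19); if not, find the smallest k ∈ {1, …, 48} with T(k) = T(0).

10

Recall that surjectivity means every element of the codomain has a preimage under T.
Since gcd(23, 49) = 1, 23 is invertible modulo 49. Euclid's algorithm: 49 = 2·23 + 3, 23 = 7·3 + 2, 3 = 1·2 + 1; back-substituting gives 1 = 32·23 − 15·49, so 23⁻¹ ≡ 32 (mod 49).
For any y ∈ ℤ_{49}, x = 32(y − 34) mod 49 satisfies T(x) = 23·32(y − 34) + 34 ≡ y (since 23·32 ≡ 1 mod 49). So every y has a preimage.
Therefore T is surjective.
Since T is surjective, we compute T⁻¹(19): solve 23x + 34 ≡ 19 (mod 49), i.e. 23x ≡ 34 (mod 49).
Multiplying by 23⁻¹ = 32 gives x ≡ 32·34 = 1088 = 22·49 + 10 ≡ 10 (mod 49).
Check: T(10) = 23·10 + 34 = 264 = 5·49 + 19 ≡ 19 (mod 49).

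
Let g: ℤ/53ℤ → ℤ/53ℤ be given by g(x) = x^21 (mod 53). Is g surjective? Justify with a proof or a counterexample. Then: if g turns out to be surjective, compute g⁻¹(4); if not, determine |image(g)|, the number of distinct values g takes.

17

Since 53 is prime, the nonzero elements of ℤ/53ℤ form a cyclic group of order 52.
As gcd(21, 52) = 1, raising to the 21st power is a bijection on this group: if s^21 ≡ t^21 then (st^{−1})^21 = 1, and the only element of order dividing gcd(21, 52) = 1 is 1, so s = t.
With g(0) = 0 this makes g injective on all of ℤ/53ℤ, hence bijective (finite equal-size domain and codomain). In particular g is surjective.
Since g is surjective, we find the preimage of 4. The inverse of x ↦ x^21 on (ℤ/53ℤ)^× is x ↦ x^5, because 21·5 = 105 = 2·52 + 1 ≡ 1 (mod 52) and x^{52} = 1 for x ≠ 0 (Fermat). So g⁻¹(4) = 4^5 mod 53.
Repeated squaring mod 53: 4^1 ≡ 4, 4^2 ≡ 4² = 16, 4^4 ≡ 16² = 256 ≡ 44. Since 5 = 4 + 1, 4^5 ≡ 44·4: 44·4 = 176 ≡ 17. So 4^5 ≡ 17 (mod 53).
Hence g⁻¹(4) = 17.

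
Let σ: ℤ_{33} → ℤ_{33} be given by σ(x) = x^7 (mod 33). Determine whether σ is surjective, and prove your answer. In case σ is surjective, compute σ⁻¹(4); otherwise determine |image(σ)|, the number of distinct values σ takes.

31

Computing x^7 mod 33 for each x (by repeated squaring, reducing mod 33 at every step), the values σ(0), σ(1), …, σ(32) are: 0, 1, 29, 9, 16, 14, 30, 28, 2, 15, 10, 11, 12, 7, 20, 27, 25, 8, 6, 13, 26, 21, 22, 23, 18, 31, 5, 3, 19, 17, 24, 4, 32.
Every element of ℤ_{33} appears exactly once in this list, so σ is a bijection, and in particular surjective.
Since σ is surjective, we read off the preimage of 4 from the same table: σ(31) = 4, so σ⁻¹(4) = 31.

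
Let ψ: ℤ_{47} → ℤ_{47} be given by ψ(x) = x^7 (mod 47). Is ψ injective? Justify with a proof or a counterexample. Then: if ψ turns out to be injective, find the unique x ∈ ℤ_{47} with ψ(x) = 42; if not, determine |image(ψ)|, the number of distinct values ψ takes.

Since 47 is prime, the nonzero elements of ℤ_{47} form a cyclic group of order 46.
As gcd(7, 46) = 1, raising to the 7th power is a bijection on this group: if a^7 ≡ b^7 then (ab^{−1})^7 = 1, and the only element of order dividing gcd(7, 46) = 1 is 1, so a = b.
With ψ(0) = 0 this makes ψ injective on all of ℤ_{47}, hence bijective (finite equal-size domain and codomain). In particular ψ is injective.
Since ψ is injective, we find the preimage of 42. The inverse of x ↦ x^7 on (ℤ_{47})^× is x ↦ x^33, because 7·33 = 231 = 5·46 + 1 ≡ 1 (mod 46) and x^{46} = 1 for x ≠ 0 (Fermat). So ψ⁻¹(42) = 42^33 mod 47.
Repeated squaring mod 47: 42^1 ≡ 42, 42^2 ≡ 42² = 1764 ≡ 25, 42^4 ≡ 25² = 625 ≡ 14, 42^8 ≡ 14² = 196 ≡ 8, 42^16 ≡ 8² = 64 ≡ 17, 42^32 ≡ 17² = 289 ≡ 7. Since 33 = 32 + 1, 42^33 ≡ 7·42: 7·42 = 294 ≡ 12. So 42^33 ≡ 12 (mod 47).
Hence ψ⁻¹(42) = 12.

12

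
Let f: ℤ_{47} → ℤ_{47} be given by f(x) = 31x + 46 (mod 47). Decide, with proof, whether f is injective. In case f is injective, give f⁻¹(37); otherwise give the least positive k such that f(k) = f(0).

27

If f(u) = f(v), then 31u ≡ 31v (mod 47). Because gcd(31, 47) = 1, we may cancel 31 to get u ≡ v (mod 47).
Hence f is injective.
We now compute 31⁻¹ mod 47 explicitly. Euclid's algorithm: 47 = 1·31 + 16, 31 = 1·16 + 15, 16 = 1·15 + 1; back-substituting gives 1 = 44·31 − 29·47, so 31⁻¹ ≡ 44 (mod 47).
Since f is injective, we compute f⁻¹(37): solve 31x + 46 ≡ 37 (mod 47), i.e. 31x ≡ 38 (mod 47).
Multiplying by 31⁻¹ = 44 gives x ≡ 44·38 = 1672 = 35·47 + 27 ≡ 27 (mod 47).
Check: f(27) = 31·27 + 46 = 883 = 18·47 + 37 ≡ 37 (mod 47).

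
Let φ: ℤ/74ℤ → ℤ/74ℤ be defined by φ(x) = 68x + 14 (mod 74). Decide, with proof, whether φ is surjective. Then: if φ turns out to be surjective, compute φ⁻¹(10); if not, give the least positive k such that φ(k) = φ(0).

37

Since gcd(68, 74) = 2, we have 68x ≡ 0 (mod 2) for all x, so φ(x) ≡ 0 (mod 2).
But 1 ≢ 0 (mod 2), so 1 ∈ ℤ/74ℤ has no preimage. Therefore φ is not surjective.
Since φ is not surjective, we find the least positive k with φ(k) = φ(0): this means 68k ≡ 0 (mod 74), i.e. 74 ∣ 68k. Since gcd(68, 74) = 2, dividing through by 2 this holds exactly when 37 ∣ 34k, and as gcd(34, 37) = 1, exactly when 37 ∣ k.
The smallest positive such k is 37.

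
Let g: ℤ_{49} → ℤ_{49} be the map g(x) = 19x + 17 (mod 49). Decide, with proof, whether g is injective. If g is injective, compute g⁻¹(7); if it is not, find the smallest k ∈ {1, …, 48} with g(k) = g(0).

33

Recall: g is injective if g(x_1) = g(x_2) implies x_1 = x_2.
Suppose g(x_1) = g(x_2) in ℤ_{49}. Then 19x_1 + 17 ≡ 19x_2 + 17 (mod 49), hence 19(x_1 − x_2) ≡ 0 (mod 49).
Since gcd(19, 49) = 1, 19 is invertible modulo 49, so x_1 − x_2 ≡ 0 (mod 49), i.e. x_1 = x_2.
Thus g is injective.
We now compute 19⁻¹ mod 49 explicitly. Euclid's algorithm: 49 = 2·19 + 11, 19 = 1·11 + 8, 11 = 1·8 + 3, 8 = 2·3 + 2, 3 = 1·2 + 1; back-substituting gives 1 = 31·19 − 12·49, so 19⁻¹ ≡ 31 (mod 49).
Since g is injective, we find g⁻¹(7): we need 19x ≡ 7 − 17 ≡ 39 (mod 49). Using 19⁻¹ = 31: x ≡ 31·39 = 1209 = 24·49 + 33, so x = 33.
Check: g(33) = 19·33 + 17 = 644 = 13·49 + 7 ≡ 7 (mod 49).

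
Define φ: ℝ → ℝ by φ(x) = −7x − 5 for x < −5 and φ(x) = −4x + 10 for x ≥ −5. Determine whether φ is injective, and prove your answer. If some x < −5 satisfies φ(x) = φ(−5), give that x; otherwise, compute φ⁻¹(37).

Both pieces are strictly decreasing (slopes −7 and −4), so each is injective on its own interval.
The left piece maps (−∞, −5) onto (30, ∞); the right piece maps [−5, ∞) onto (−∞, 30].
These images are disjoint, so no value is attained by both pieces. Hence φ is injective.
Because the two images are disjoint, no x < −5 has φ(x) = φ(−5), so we compute φ⁻¹(37): 37 lies in (30, ∞), so solve −7x − 5 = 37: x = (37 + 5)/(−7) = −6.

-6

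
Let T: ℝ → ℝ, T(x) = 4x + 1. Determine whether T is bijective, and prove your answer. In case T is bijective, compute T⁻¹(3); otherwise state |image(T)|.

1/2

Recall: injectivity means: for all s, t in the domain, T(s) = T(t) implies s = t.
Suppose T(s) = T(t). Then 4s + 1 = 4t + 1, thus 4s = 4t, thus s = t.
For any y ∈ ℝ, x = (y − 1)/4 satisfies T(x) = y.
Hence T is bijective.
Since T is bijective, we compute T⁻¹(3) = (3 − 1)/4 = 1/2.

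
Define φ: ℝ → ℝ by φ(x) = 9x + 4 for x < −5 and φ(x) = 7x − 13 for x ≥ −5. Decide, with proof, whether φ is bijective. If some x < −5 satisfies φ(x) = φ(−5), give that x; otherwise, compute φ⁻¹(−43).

Both pieces are strictly increasing (slopes 9 and 7), so each is injective on its own interval.
The left piece maps (−∞, −5) onto (−∞, −41); the right piece maps [−5, ∞) onto [−48, ∞).
These images overlap. In particular φ(−5) = −48 (right piece), and solving 9x + 4 = −48 on the left piece gives x = −52/9 < −5.
So φ(−52/9) = φ(−5) with −52/9 ≠ −5, and φ is not injective, hence not bijective. This x = −52/9 is the requested value below −5.

-52/9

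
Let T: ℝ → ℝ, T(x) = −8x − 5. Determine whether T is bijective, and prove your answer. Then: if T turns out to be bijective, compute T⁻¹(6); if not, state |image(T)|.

Recall: injectivity means: for all u, v in the domain, T(u) = T(v) implies u = v.
Suppose T(u) = T(v). Then −8u − 5 = −8v − 5, hence −8u = −8v, so u = v.
For any y ∈ ℝ, x = (y + 5)/(−8) satisfies T(x) = y.
So T is bijective.
Since T is bijective, we compute T⁻¹(6) = (6 + 5)/(−8) = −11/8.

-11/8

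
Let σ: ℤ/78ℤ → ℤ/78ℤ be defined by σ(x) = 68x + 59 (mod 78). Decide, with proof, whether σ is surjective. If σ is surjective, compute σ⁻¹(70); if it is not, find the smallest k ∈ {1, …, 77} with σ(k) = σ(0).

Recall that surjectivity means every element of the codomain has a preimage under σ.
Since gcd(68, 78) = 2, we have 68x ≡ 0 (mod 2) for all x, so σ(x) ≡ 1 (mod 2).
But 0 ≢ 1 (mod 2), so 0 ∈ ℤ/78ℤ has no preimage. Thus σ is not surjective.
Since σ is not surjective, we find the least positive k with σ(k) = σ(0): this means 68k ≡ 0 (mod 78), i.e. 78 ∣ 68k. Since gcd(68, 78) = 2, dividing through by 2 this holds exactly when 39 ∣ 34k, and as gcd(34, 39) = 1, exactly when 39 ∣ k.
The smallest positive such k is 39.

39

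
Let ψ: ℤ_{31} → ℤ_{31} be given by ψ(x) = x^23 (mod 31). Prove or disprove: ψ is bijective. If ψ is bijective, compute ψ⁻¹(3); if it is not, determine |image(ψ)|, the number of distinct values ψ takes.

22

Since 31 is prime, the nonzero elements of ℤ_{31} form a cyclic group of order 30.
As gcd(23, 30) = 1, raising to the 23rd power is a bijection on this group: if u^23 ≡ v^23 then (uv^{−1})^23 = 1, and the only element of order dividing gcd(23, 30) = 1 is 1, so u = v.
With ψ(0) = 0 this makes ψ injective on all of ℤ_{31}, hence bijective (finite equal-size domain and codomain). In particular ψ is bijective.
Since ψ is bijective, we find the preimage of 3. The inverse of x ↦ x^23 on (ℤ_{31})^× is x ↦ x^17, because 23·17 = 391 = 13·30 + 1 ≡ 1 (mod 30) and x^{30} = 1 for x ≠ 0 (Fermat). So ψ⁻¹(3) = 3^17 mod 31.
Repeated squaring mod 31: 3^1 ≡ 3, 3^2 ≡ 3² = 9, 3^4 ≡ 9² = 81 ≡ 19, 3^8 ≡ 19² = 361 ≡ 20, 3^16 ≡ 20² = 400 ≡ 28. Since 17 = 16 + 1, 3^17 ≡ 28·3: 28·3 = 84 ≡ 22. So 3^17 ≡ 22 (mod 31).
Hence ψ⁻¹(3) = 22.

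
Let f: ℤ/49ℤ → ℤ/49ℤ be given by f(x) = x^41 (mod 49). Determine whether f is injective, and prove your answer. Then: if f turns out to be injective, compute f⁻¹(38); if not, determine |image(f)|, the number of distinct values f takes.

f(0) = 0^41 = 0.
f(7): Repeated squaring mod 49: 7^1 ≡ 7, 7^2 ≡ 7² = 49 ≡ 0, 7^4 ≡ 0² = 0, 7^8 ≡ 0² = 0, 7^16 ≡ 0² = 0, 7^32 ≡ 0² = 0. Since 41 = 32 + 8 + 1, 7^41 ≡ 0·0·7: 0·0 = 0, then 0·7 = 0. So 7^41 ≡ 0 (mod 49).
So f(0) = f(7) = 0 while 0 ≠ 7, hence f is not injective.
Since f is not injective, we determine |image(f)|. Computing x^41 mod 49 for each x (by repeated squaring, reducing mod 49 at every step), the values f(0), f(1), …, f(48) are: 0, 1, 25, 33, 37, 10, 41, 0, 43, 11, 5, 9, 45, 34, 0, 36, 46, 26, 30, 31, 27, 0, 29, 32, 47, 2, 17, 20, 0, 22, 18, 19, 23, 3, 13, 0, 15, 4, 40, 44, 38, 6, 0, 8, 39, 12, 16, 24, 48.
The distinct values are {0, 1, 2, 3, 4, 5, 6, 8, 9, 10, 11, 12, 13, 15, 16, 17, 18, 19, 20, 22, 23, 24, 25, 26, 27, 29, 30, 31, 32, 33, 34, 36, 37, 38, 39, 40, 41, 43, 44, 45, 46, 47, 48}; there are 43 of them.

43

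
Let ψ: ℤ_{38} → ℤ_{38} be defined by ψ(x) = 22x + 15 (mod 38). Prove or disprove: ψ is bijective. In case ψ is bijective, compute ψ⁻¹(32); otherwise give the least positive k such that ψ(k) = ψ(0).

We have gcd(22, 38) = 2 > 1. Taking a = 0 and b = 19: ψ(0) = 15 and ψ(19) = 22·19 + 15 = 433 ≡ 15 (mod 38).
So ψ(0) = ψ(19) while 0 ≠ 19, so ψ is not injective, hence not bijective.
Since ψ is not bijective, we find the least positive k with ψ(k) = ψ(0): this means 22k ≡ 0 (mod 38), i.e. 38 ∣ 22k. Since gcd(22, 38) = 2, dividing through by 2 this holds exactly when 19 ∣ 11k, and as gcd(11, 19) = 1, exactly when 19 ∣ k.
The smallest positive such k is 19.

19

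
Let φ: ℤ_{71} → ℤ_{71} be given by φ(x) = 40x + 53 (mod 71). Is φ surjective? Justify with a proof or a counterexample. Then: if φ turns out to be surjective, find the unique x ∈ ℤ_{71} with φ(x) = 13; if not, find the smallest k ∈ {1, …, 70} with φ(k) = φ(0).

70

By definition, surjectivity means every element of the codomain has a preimage under φ.
Since gcd(40, 71) = 1, 40 is invertible modulo 71. Euclid's algorithm: 71 = 1·40 + 31, 40 = 1·31 + 9, 31 = 3·9 + 4, 9 = 2·4 + 1; back-substituting gives 1 = 16·40 − 9·71, so 40⁻¹ ≡ 16 (mod 71).
Then y ↦ 16(y − 53) is a two-sided inverse to φ, so every y ∈ ℤ_{71} has a preimage.
Thus φ is surjective.
Since φ is surjective, we find φ⁻¹(13): we need 40x ≡ 13 − 53 ≡ 31 (mod 71). Using 40⁻¹ = 16: x ≡ 16·31 = 496 = 6·71 + 70, so x = 70.
Check: φ(70) = 40·70 + 53 = 2853 = 40·71 + 13 ≡ 13 (mod 71).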